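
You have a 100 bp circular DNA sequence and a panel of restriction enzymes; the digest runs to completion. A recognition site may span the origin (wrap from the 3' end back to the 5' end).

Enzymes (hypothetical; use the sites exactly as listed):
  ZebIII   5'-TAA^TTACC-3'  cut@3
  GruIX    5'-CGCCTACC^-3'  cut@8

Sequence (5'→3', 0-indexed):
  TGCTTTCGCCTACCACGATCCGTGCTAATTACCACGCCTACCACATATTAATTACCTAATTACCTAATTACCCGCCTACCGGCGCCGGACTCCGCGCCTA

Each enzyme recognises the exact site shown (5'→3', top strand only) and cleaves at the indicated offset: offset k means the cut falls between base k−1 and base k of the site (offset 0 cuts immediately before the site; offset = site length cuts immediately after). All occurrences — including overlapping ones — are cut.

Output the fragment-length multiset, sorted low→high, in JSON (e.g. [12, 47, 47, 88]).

Scan for sites:
  ZebIII TAATTACC/3: at [25, 48, 56, 64] ⇒ [28, 51, 59, 67]
  GruIX CGCCTACC/8: at [6, 34, 72] ⇒ [14, 42, 80]

All cut coordinates (distinct, sorted): [14, 28, 42, 51, 59, 67, 80]

Fragments:
  14→28: 14 bp
  28→42: 14 bp
  42→51: 9 bp
  51→59: 8 bp
  59→67: 8 bp
  67→80: 13 bp
  80→14 (wrap): 100-80+14 = 34 bp

[8,8,9,13,14,14,34]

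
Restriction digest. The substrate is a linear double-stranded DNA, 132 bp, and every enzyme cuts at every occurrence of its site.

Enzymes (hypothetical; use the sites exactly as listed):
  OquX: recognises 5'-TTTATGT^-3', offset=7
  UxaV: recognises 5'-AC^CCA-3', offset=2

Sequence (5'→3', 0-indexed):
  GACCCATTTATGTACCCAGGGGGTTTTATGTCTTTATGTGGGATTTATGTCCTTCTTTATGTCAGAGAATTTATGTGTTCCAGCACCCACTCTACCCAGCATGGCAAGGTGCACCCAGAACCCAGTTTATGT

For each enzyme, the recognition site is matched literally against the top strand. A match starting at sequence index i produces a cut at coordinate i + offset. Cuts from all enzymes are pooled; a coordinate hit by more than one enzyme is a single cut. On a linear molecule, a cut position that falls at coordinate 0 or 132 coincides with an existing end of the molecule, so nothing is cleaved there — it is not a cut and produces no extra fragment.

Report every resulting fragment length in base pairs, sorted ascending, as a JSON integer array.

Site scan:
  OquX TTTATGT/7: at [6, 24, 32, 43, 55, 69, 125] ⇒ [13, 31, 39, 50, 62, 76] (position 132 is a terminus of the linear molecule — no cut)
  UxaV ACCCA/2: at [1, 13, 84, 93, 112, 119] ⇒ [3, 15, 86, 95, 114, 121]

Pooled cuts: [3, 13, 15, 31, 39, 50, 62, 76, 86, 95, 114, 121]

Fragment lengths:
  [0,3): 3 bp
  [3,13): 10 bp
  [13,15): 2 bp
  [15,31): 16 bp
  [31,39): 8 bp
  [39,50): 11 bp
  [50,62): 12 bp
  [62,76): 14 bp
  [76,86): 10 bp
  [86,95): 9 bp
  [95,114): 19 bp
  [114,121): 7 bp
  [121,132): 11 bp

[2,3,7,8,9,10,10,11,11,12,14,16,19]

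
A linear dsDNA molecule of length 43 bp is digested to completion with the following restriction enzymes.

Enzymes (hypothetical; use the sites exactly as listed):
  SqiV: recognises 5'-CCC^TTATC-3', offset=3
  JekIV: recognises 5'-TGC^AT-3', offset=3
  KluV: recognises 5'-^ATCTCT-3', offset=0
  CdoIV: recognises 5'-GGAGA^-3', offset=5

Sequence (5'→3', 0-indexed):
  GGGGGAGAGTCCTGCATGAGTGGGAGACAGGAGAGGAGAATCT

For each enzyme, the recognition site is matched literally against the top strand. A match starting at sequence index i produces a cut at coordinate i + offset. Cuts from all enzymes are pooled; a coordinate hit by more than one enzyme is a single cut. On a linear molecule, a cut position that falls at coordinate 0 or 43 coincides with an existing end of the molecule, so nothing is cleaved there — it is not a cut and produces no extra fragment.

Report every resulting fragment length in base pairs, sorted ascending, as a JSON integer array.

[4,5,7,7,8,12]

Site scan:
  SqiV (CCCTTATC, off=3): no sites
  JekIV TGCAT/3: at [12] ⇒ [15]
  KluV (ATCTCT, off=0): no sites
  CdoIV GGAGA/5: at [3, 22, 29, 34] ⇒ [8, 27, 34, 39]

Pooled cuts: [8, 15, 27, 34, 39]

Fragment lengths:
  [0,8): 8 bp
  [8,15): 7 bp
  [15,27): 12 bp
  [27,34): 7 bp
  [34,39): 5 bp
  [39,43): 4 bp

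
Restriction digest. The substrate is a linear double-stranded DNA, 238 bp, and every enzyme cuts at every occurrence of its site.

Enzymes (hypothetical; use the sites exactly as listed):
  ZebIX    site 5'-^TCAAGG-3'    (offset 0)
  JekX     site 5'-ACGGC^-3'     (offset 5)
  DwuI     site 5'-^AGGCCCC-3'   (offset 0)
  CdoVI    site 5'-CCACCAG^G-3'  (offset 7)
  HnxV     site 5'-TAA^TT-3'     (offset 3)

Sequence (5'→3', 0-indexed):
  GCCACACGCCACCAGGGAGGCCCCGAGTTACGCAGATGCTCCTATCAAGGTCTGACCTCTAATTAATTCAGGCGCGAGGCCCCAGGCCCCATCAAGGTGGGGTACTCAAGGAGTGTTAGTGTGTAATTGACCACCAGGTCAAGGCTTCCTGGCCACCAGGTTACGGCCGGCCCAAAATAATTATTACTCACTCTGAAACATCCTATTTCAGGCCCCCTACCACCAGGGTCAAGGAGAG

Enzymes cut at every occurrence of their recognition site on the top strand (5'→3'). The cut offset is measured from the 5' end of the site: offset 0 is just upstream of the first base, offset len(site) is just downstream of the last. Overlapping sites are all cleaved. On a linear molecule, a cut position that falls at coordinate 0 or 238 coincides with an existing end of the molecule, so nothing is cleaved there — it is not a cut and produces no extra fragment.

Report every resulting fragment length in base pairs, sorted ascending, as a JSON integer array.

[1,2,2,4,7,8,8,10,10,11,13,14,15,17,18,21,21,27,29]

Site scan:
  ZebIX TCAAGG/0: at [44, 91, 105, 138, 228] ⇒ [44, 91, 105, 138, 228]
  JekX ACGGC/5: at [162] ⇒ [167]
  DwuI AGGCCCC/0: at [17, 76, 83, 209] ⇒ [17, 76, 83, 209]
  CdoVI CCACCAGG/7: at [8, 130, 152, 219] ⇒ [15, 137, 159, 226]
  HnxV TAATT/3: at [59, 63, 123, 177] ⇒ [62, 66, 126, 180]

All cut coordinates (distinct, sorted): [15, 17, 44, 62, 66, 76, 83, 91, 105, 126, 137, 138, 159, 167, 180, 209, 226, 228]

Fragment lengths:
  [0,15): 15 bp
  [15,17): 2 bp
  [17,44): 27 bp
  [44,62): 18 bp
  [62,66): 4 bp
  [66,76): 10 bp
  [76,83): 7 bp
  [83,91): 8 bp
  [91,105): 14 bp
  [105,126): 21 bp
  [126,137): 11 bp
  [137,138): 1 bp
  [138,159): 21 bp
  [159,167): 8 bp
  [167,180): 13 bp
  [180,209): 29 bp
  [209,226): 17 bp
  [226,228): 2 bp
  [228,238): 10 bp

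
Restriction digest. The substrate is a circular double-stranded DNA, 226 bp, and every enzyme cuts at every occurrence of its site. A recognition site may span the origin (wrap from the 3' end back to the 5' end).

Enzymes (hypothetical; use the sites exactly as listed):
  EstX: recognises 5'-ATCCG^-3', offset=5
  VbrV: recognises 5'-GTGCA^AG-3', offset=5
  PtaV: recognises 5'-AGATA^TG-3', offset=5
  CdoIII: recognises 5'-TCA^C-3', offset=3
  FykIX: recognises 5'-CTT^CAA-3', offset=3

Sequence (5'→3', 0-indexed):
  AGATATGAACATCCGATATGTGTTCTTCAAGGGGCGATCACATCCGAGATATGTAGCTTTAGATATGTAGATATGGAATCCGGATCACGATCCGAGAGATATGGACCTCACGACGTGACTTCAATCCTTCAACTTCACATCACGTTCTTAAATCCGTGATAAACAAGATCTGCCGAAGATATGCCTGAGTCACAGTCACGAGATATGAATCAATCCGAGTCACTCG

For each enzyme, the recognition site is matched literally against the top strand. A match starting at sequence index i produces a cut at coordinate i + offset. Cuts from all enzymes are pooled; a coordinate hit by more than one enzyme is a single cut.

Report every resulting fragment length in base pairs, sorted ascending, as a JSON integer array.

[5,5,5,5,6,6,7,7,7,8,8,8,9,9,9,10,11,11,12,12,13,14,14,25]

Per-enzyme occurrences:
  EstX ATCCG/5: at [10, 41, 77, 89, 151, 212] ⇒ [15, 46, 82, 94, 156, 217]
  VbrV (GTGCAAG, off=5): no sites
  PtaV AGATATG/5: at [0, 46, 60, 68, 96, 176, 200] ⇒ [5, 51, 65, 73, 101, 181, 205]
  CdoIII TCAC/3: at [37, 84, 107, 134, 139, 189, 195, 219] ⇒ [40, 87, 110, 137, 142, 192, 198, 222]
  FykIX CTTCAA/3: at [24, 118, 126] ⇒ [27, 121, 129]

All cut coordinates (distinct, sorted): [5, 15, 27, 40, 46, 51, 65, 73, 82, 87, 94, 101, 110, 121, 129, 137, 142, 156, 181, 192, 198, 205, 217, 222]

Fragment lengths:
  5→15: 10 bp
  15→27: 12 bp
  27→40: 13 bp
  40→46: 6 bp
  46→51: 5 bp
  51→65: 14 bp
  65→73: 8 bp
  73→82: 9 bp
  82→87: 5 bp
  87→94: 7 bp
  94→101: 7 bp
  101→110: 9 bp
  110→121: 11 bp
  121→129: 8 bp
  129→137: 8 bp
  137→142: 5 bp
  142→156: 14 bp
  156→181: 25 bp
  181→192: 11 bp
  192→198: 6 bp
  198→205: 7 bp
  205→217: 12 bp
  217→222: 5 bp
  222→5 (wrap): 226-222+5 = 9 bp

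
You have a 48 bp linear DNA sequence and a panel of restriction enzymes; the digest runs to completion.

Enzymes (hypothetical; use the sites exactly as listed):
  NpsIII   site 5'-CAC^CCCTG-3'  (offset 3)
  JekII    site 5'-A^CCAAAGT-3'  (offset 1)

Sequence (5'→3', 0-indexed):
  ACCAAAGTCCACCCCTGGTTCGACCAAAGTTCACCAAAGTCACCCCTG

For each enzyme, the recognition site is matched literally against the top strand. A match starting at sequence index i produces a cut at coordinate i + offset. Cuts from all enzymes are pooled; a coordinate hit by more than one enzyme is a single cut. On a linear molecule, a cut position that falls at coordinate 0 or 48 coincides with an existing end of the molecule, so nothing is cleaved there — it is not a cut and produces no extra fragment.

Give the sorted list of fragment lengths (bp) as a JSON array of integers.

Scan for sites:
  NpsIII (CACCCCTG, off=3): starts [9, 40] → cuts [12, 43]
  JekII (ACCAAAGT, off=1): starts [0, 22, 32] → cuts [1, 23, 33]

All cut coordinates (distinct, sorted): [1, 12, 23, 33, 43]

Fragments:
  [0,1): 1 bp
  [1,12): 11 bp
  [12,23): 11 bp
  [23,33): 10 bp
  [33,43): 10 bp
  [43,48): 5 bp

[1,5,10,10,11,11]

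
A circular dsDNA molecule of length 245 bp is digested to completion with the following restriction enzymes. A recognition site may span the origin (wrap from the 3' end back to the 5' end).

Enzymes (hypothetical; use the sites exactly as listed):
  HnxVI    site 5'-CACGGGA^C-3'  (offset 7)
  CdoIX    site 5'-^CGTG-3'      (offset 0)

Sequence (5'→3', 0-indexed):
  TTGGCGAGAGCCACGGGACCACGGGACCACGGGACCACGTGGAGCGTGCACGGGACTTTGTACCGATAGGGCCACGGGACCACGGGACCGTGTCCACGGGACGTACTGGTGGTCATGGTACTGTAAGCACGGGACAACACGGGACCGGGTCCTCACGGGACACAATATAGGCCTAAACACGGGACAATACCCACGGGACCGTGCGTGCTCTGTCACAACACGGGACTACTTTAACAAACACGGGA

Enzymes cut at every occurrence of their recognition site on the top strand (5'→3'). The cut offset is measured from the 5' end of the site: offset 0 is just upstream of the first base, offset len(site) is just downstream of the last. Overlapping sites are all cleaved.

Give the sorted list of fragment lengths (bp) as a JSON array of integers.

[1,1,3,4,7,8,8,8,10,11,13,14,16,22,24,24,33,38]

Per-enzyme occurrences:
  HnxVI CACGGGAC/7: at [11, 19, 27, 48, 72, 80, 94, 127, 137, 153, 177, 191, 218] ⇒ [18, 26, 34, 55, 79, 87, 101, 134, 144, 160, 184, 198, 225]
  CdoIX CGTG/0: at [37, 44, 88, 199, 203] ⇒ [37, 44, 88, 199, 203]

All cut coordinates (distinct, sorted): [18, 26, 34, 37, 44, 55, 79, 87, 88, 101, 134, 144, 160, 184, 198, 199, 203, 225]

Fragment lengths:
  18→26: 8 bp
  26→34: 8 bp
  34→37: 3 bp
  37→44: 7 bp
  44→55: 11 bp
  55→79: 24 bp
  79→87: 8 bp
  87→88: 1 bp
  88→101: 13 bp
  101→134: 33 bp
  134→144: 10 bp
  144→160: 16 bp
  160→184: 24 bp
  184→198: 14 bp
  198→199: 1 bp
  199→203: 4 bp
  203→225: 22 bp
  225→18 (wrap): 245-225+18 = 38 bp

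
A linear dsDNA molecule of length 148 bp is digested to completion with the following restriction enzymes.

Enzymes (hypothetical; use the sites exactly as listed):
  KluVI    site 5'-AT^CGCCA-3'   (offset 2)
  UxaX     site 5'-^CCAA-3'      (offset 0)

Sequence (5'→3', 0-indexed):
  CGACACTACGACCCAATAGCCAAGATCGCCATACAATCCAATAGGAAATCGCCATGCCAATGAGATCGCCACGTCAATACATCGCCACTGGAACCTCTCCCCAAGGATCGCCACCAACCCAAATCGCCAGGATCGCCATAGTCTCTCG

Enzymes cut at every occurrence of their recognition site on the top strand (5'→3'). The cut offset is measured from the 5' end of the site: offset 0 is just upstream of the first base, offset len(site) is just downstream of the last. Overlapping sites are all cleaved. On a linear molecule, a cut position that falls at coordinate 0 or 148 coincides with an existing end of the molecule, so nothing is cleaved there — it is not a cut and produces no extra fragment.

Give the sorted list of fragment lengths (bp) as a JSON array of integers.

Per-enzyme occurrences:
  KluVI (ATCGCCA, off=2): starts [24, 47, 64, 80, 106, 122, 131] → cuts [26, 49, 66, 82, 108, 124, 133]
  UxaX (CCAA, off=0): starts [12, 19, 37, 56, 100, 113, 118] → cuts [12, 19, 37, 56, 100, 113, 118]

All cut coordinates (distinct, sorted): [12, 19, 26, 37, 49, 56, 66, 82, 100, 108, 113, 118, 124, 133]

Fragments:
  [0,12): 12 bp
  [12,19): 7 bp
  [19,26): 7 bp
  [26,37): 11 bp
  [37,49): 12 bp
  [49,56): 7 bp
  [56,66): 10 bp
  [66,82): 16 bp
  [82,100): 18 bp
  [100,108): 8 bp
  [108,113): 5 bp
  [113,118): 5 bp
  [118,124): 6 bp
  [124,133): 9 bp
  [133,148): 15 bp

[5,5,6,7,7,7,8,9,10,11,12,12,15,16,18]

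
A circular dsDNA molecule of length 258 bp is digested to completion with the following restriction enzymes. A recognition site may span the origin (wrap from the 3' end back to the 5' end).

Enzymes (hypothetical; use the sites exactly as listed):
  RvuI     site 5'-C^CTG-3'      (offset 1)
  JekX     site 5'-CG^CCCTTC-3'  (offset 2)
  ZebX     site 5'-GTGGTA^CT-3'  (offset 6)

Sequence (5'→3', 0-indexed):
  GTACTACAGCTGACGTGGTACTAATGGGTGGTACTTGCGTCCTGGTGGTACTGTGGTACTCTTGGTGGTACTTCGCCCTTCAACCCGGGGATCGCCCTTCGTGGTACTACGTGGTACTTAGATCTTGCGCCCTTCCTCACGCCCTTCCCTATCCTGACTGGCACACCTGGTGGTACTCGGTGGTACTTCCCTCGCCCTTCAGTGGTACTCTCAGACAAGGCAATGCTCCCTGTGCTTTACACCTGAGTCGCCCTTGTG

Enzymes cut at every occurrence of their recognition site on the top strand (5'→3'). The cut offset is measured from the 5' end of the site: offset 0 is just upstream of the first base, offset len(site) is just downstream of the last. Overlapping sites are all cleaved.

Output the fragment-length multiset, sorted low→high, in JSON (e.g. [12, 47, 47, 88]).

Site scan:
  RvuI CCTG/1: at [40, 152, 165, 228, 241] ⇒ [41, 153, 166, 229, 242]
  JekX CGCCCTTC/2: at [73, 92, 127, 139, 192] ⇒ [75, 94, 129, 141, 194]
  ZebX GTGGTACT/6: at [14, 27, 44, 52, 64, 100, 110, 169, 179, 201, 255] ⇒ [3, 20, 33, 50, 58, 70, 106, 116, 175, 185, 207]

All cut coordinates (distinct, sorted): [3, 20, 33, 41, 50, 58, 70, 75, 94, 106, 116, 129, 141, 153, 166, 175, 185, 194, 207, 229, 242]

Fragment lengths:
  3→20: 17 bp
  20→33: 13 bp
  33→41: 8 bp
  41→50: 9 bp
  50→58: 8 bp
  58→70: 12 bp
  70→75: 5 bp
  75→94: 19 bp
  94→106: 12 bp
  106→116: 10 bp
  116→129: 13 bp
  129→141: 12 bp
  141→153: 12 bp
  153→166: 13 bp
  166→175: 9 bp
  175→185: 10 bp
  185→194: 9 bp
  194→207: 13 bp
  207→229: 22 bp
  229→242: 13 bp
  242→3 (wrap): 258-242+3 = 19 bp

[5,8,8,9,9,9,10,10,12,12,12,12,13,13,13,13,13,17,19,19,22]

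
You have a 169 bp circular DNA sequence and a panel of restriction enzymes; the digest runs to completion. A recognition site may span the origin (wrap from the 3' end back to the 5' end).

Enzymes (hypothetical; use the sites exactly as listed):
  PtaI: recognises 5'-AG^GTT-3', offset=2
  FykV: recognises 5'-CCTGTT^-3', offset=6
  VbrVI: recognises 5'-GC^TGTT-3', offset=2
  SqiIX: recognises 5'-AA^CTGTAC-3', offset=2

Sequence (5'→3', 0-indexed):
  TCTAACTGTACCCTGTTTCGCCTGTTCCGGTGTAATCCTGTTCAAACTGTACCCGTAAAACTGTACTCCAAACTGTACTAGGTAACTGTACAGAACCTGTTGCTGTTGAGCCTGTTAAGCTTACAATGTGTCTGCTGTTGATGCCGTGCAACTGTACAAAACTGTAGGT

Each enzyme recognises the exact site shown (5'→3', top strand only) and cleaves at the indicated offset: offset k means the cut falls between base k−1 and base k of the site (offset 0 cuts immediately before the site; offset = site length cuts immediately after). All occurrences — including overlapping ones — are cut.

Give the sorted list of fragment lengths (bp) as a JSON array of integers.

Site scan:
  PtaI (AGGTT, off=2): starts [165] → cuts [167]
  FykV (CCTGTT, off=6): starts [11, 20, 36, 95, 110] → cuts [17, 26, 42, 101, 116]
  VbrVI (GCTGTT, off=2): starts [101, 133] → cuts [103, 135]
  SqiIX (AACTGTAC, off=2): starts [3, 44, 58, 70, 83, 149] → cuts [5, 46, 60, 72, 85, 151]

All cut coordinates (distinct, sorted): [5, 17, 26, 42, 46, 60, 72, 85, 101, 103, 116, 135, 151, 167]

Fragment lengths:
  5→17: 12 bp
  17→26: 9 bp
  26→42: 16 bp
  42→46: 4 bp
  46→60: 14 bp
  60→72: 12 bp
  72→85: 13 bp
  85→101: 16 bp
  101→103: 2 bp
  103→116: 13 bp
  116→135: 19 bp
  135→151: 16 bp
  151→167: 16 bp
  167→5 (wrap): 169-167+5 = 7 bp

[2,4,7,9,12,12,13,13,14,16,16,16,16,19]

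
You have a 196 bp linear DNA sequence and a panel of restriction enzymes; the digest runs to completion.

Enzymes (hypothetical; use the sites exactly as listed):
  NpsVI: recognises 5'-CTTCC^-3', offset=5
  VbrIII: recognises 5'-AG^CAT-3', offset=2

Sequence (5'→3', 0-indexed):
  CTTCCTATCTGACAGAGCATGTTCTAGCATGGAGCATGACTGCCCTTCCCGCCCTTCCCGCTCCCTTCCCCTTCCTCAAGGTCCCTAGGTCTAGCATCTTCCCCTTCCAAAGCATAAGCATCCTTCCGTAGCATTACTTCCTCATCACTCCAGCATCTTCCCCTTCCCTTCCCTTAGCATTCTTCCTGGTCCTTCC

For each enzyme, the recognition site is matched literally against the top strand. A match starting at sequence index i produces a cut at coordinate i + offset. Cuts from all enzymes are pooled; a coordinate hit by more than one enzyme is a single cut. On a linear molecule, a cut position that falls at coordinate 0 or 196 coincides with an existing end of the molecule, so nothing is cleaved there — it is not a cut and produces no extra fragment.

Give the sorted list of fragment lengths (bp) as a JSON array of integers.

[4,4,5,5,5,6,6,6,6,7,8,8,9,9,9,10,10,10,11,12,12,15,19]

Site scan:
  NpsVI CTTCC/5: at [0, 44, 53, 64, 70, 97, 103, 122, 136, 156, 162, 167, 181, 191] ⇒ [5, 49, 58, 69, 75, 102, 108, 127, 141, 161, 167, 172, 186] (position 196 is a terminus of the linear molecule — no cut)
  VbrIII AGCAT/2: at [15, 25, 32, 92, 110, 116, 129, 151, 175] ⇒ [17, 27, 34, 94, 112, 118, 131, 153, 177]

All cut coordinates (distinct, sorted): [5, 17, 27, 34, 49, 58, 69, 75, 94, 102, 108, 112, 118, 127, 131, 141, 153, 161, 167, 172, 177, 186]

Fragments:
  [0,5): 5 bp
  [5,17): 12 bp
  [17,27): 10 bp
  [27,34): 7 bp
  [34,49): 15 bp
  [49,58): 9 bp
  [58,69): 11 bp
  [69,75): 6 bp
  [75,94): 19 bp
  [94,102): 8 bp
  [102,108): 6 bp
  [108,112): 4 bp
  [112,118): 6 bp
  [118,127): 9 bp
  [127,131): 4 bp
  [131,141): 10 bp
  [141,153): 12 bp
  [153,161): 8 bp
  [161,167): 6 bp
  [167,172): 5 bp
  [172,177): 5 bp
  [177,186): 9 bp
  [186,196): 10 bp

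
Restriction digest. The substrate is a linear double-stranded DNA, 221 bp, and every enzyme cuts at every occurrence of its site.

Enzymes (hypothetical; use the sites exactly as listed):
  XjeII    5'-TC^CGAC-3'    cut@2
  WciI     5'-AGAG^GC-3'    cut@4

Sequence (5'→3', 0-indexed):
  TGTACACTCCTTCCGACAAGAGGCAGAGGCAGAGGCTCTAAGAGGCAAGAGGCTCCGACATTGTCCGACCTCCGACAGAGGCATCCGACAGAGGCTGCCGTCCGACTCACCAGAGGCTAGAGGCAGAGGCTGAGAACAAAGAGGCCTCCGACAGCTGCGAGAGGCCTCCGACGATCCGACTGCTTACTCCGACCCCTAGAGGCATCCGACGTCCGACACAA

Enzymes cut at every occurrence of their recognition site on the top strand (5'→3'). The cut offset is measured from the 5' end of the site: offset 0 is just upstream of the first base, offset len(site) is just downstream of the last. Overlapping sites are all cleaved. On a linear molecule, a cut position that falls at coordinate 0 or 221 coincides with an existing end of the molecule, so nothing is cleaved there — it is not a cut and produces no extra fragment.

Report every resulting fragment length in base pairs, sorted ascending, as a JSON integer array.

[4,5,5,5,5,6,6,6,7,7,7,7,8,8,8,8,9,9,10,10,12,13,13,13,15,15]

Site scan:
  XjeII (TCCGAC, off=2): starts [11, 53, 63, 70, 83, 100, 146, 166, 174, 187, 204, 211] → cuts [13, 55, 65, 72, 85, 102, 148, 168, 176, 189, 206, 213]
  WciI (AGAGGC, off=4): starts [18, 24, 30, 40, 47, 76, 89, 111, 118, 124, 139, 159, 197] → cuts [22, 28, 34, 44, 51, 80, 93, 115, 122, 128, 143, 163, 201]

Pooled cuts: [13, 22, 28, 34, 44, 51, 55, 65, 72, 80, 85, 93, 102, 115, 122, 128, 143, 148, 163, 168, 176, 189, 201, 206, 213]

Fragment lengths:
  [0,13): 13 bp
  [13,22): 9 bp
  [22,28): 6 bp
  [28,34): 6 bp
  [34,44): 10 bp
  [44,51): 7 bp
  [51,55): 4 bp
  [55,65): 10 bp
  [65,72): 7 bp
  [72,80): 8 bp
  [80,85): 5 bp
  [85,93): 8 bp
  [93,102): 9 bp
  [102,115): 13 bp
  [115,122): 7 bp
  [122,128): 6 bp
  [128,143): 15 bp
  [143,148): 5 bp
  [148,163): 15 bp
  [163,168): 5 bp
  [168,176): 8 bp
  [176,189): 13 bp
  [189,201): 12 bp
  [201,206): 5 bp
  [206,213): 7 bp
  [213,221): 8 bp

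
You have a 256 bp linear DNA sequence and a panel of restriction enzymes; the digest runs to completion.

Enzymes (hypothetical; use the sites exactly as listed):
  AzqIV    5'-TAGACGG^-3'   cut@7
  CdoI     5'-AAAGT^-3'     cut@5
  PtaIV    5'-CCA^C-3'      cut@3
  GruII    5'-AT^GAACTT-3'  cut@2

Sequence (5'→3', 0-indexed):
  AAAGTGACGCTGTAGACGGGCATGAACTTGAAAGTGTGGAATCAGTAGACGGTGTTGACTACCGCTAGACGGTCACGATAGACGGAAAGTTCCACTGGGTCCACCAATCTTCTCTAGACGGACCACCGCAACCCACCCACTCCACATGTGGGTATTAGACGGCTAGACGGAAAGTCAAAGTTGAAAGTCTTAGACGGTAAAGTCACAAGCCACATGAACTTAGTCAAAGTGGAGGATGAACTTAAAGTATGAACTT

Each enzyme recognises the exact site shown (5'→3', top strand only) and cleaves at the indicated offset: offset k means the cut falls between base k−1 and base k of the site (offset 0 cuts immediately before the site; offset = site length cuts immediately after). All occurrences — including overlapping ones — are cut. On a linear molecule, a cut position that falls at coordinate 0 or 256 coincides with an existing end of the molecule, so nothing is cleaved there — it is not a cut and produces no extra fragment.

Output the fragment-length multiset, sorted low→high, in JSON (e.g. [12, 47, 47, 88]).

[2,3,4,4,4,4,5,5,5,5,6,6,6,7,7,8,9,9,9,10,11,12,13,14,15,17,18,18,20]

Scan for sites:
  AzqIV (TAGACGG, off=7): starts [12, 45, 65, 78, 114, 155, 163, 190] → cuts [19, 52, 72, 85, 121, 162, 170, 197]
  CdoI (AAAGT, off=5): starts [0, 30, 85, 170, 176, 183, 198, 225, 243] → cuts [5, 35, 90, 175, 181, 188, 203, 230, 248]
  PtaIV (CCAC, off=3): starts [91, 100, 122, 132, 136, 141, 209] → cuts [94, 103, 125, 135, 139, 144, 212]
  GruII (ATGAACTT, off=2): starts [21, 213, 235, 248] → cuts [23, 215, 237, 250]

All cut coordinates (distinct, sorted): [5, 19, 23, 35, 52, 72, 85, 90, 94, 103, 121, 125, 135, 139, 144, 162, 170, 175, 181, 188, 197, 203, 212, 215, 230, 237, 248, 250]

Fragment lengths:
  [0,5): 5 bp
  [5,19): 14 bp
  [19,23): 4 bp
  [23,35): 12 bp
  [35,52): 17 bp
  [52,72): 20 bp
  [72,85): 13 bp
  [85,90): 5 bp
  [90,94): 4 bp
  [94,103): 9 bp
  [103,121): 18 bp
  [121,125): 4 bp
  [125,135): 10 bp
  [135,139): 4 bp
  [139,144): 5 bp
  [144,162): 18 bp
  [162,170): 8 bp
  [170,175): 5 bp
  [175,181): 6 bp
  [181,188): 7 bp
  [188,197): 9 bp
  [197,203): 6 bp
  [203,212): 9 bp
  [212,215): 3 bp
  [215,230): 15 bp
  [230,237): 7 bp
  [237,248): 11 bp
  [248,250): 2 bp
  [250,256): 6 bp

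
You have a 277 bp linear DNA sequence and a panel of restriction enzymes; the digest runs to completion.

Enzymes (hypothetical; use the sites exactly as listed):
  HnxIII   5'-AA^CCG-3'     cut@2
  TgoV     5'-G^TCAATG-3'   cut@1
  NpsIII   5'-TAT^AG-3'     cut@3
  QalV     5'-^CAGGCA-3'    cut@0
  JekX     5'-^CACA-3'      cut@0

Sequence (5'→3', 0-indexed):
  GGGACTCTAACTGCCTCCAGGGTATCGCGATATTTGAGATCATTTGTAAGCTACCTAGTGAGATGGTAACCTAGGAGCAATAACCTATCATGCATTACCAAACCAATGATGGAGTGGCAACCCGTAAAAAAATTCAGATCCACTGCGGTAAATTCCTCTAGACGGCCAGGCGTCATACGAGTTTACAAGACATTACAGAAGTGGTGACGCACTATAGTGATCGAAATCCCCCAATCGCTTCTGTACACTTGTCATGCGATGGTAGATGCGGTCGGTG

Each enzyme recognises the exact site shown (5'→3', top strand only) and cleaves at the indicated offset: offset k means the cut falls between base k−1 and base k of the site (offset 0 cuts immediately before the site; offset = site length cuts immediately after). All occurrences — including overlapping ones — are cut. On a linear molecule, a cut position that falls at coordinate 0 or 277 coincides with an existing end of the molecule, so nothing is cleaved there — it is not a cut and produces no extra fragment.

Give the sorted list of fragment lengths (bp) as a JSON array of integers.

[62,215]

Scan for sites:
  HnxIII (AACCG, off=2): no sites
  TgoV (GTCAATG, off=1): no sites
  NpsIII TATAG/3: at [212] ⇒ [215]
  QalV (CAGGCA, off=0): no sites
  JekX (CACA, off=0): no sites

All cut coordinates (distinct, sorted): [215]

Fragments:
  [0,215): 215 bp
  [215,277): 62 bp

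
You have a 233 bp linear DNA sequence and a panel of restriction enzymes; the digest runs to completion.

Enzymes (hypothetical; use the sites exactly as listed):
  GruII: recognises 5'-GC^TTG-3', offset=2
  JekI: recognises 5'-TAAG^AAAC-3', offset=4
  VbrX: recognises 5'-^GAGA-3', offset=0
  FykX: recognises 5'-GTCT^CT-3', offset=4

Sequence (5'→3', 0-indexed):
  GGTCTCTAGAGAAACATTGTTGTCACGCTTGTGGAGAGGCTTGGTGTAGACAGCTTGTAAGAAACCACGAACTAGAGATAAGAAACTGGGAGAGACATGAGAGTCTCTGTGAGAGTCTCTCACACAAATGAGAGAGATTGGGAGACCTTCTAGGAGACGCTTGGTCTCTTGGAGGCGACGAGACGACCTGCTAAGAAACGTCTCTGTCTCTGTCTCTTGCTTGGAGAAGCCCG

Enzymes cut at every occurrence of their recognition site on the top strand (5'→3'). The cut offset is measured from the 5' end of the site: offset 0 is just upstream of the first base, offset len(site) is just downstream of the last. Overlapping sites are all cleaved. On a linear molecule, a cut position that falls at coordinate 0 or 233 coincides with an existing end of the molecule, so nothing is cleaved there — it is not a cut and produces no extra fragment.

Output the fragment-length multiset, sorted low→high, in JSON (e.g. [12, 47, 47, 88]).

Site scan:
  GruII (GCTTG, off=2): starts [26, 38, 52, 158, 218] → cuts [28, 40, 54, 160, 220]
  JekI (TAAGAAAC, off=4): starts [57, 78, 191] → cuts [61, 82, 195]
  VbrX (GAGA, off=0): starts [8, 33, 74, 89, 91, 98, 110, 129, 131, 133, 141, 153, 179, 223] → cuts [8, 33, 74, 89, 91, 98, 110, 129, 131, 133, 141, 153, 179, 223]
  FykX (GTCTCT, off=4): starts [1, 102, 114, 163, 199, 205, 211] → cuts [5, 106, 118, 167, 203, 209, 215]

All cut coordinates (distinct, sorted): [5, 8, 28, 33, 40, 54, 61, 74, 82, 89, 91, 98, 106, 110, 118, 129, 131, 133, 141, 153, 160, 167, 179, 195, 203, 209, 215, 220, 223]

Fragments:
  [0,5): 5 bp
  [5,8): 3 bp
  [8,28): 20 bp
  [28,33): 5 bp
  [33,40): 7 bp
  [40,54): 14 bp
  [54,61): 7 bp
  [61,74): 13 bp
  [74,82): 8 bp
  [82,89): 7 bp
  [89,91): 2 bp
  [91,98): 7 bp
  [98,106): 8 bp
  [106,110): 4 bp
  [110,118): 8 bp
  [118,129): 11 bp
  [129,131): 2 bp
  [131,133): 2 bp
  [133,141): 8 bp
  [141,153): 12 bp
  [153,160): 7 bp
  [160,167): 7 bp
  [167,179): 12 bp
  [179,195): 16 bp
  [195,203): 8 bp
  [203,209): 6 bp
  [209,215): 6 bp
  [215,220): 5 bp
  [220,223): 3 bp
  [223,233): 10 bp

[2,2,2,3,3,4,5,5,5,6,6,7,7,7,7,7,7,8,8,8,8,8,10,11,12,12,13,14,16,20]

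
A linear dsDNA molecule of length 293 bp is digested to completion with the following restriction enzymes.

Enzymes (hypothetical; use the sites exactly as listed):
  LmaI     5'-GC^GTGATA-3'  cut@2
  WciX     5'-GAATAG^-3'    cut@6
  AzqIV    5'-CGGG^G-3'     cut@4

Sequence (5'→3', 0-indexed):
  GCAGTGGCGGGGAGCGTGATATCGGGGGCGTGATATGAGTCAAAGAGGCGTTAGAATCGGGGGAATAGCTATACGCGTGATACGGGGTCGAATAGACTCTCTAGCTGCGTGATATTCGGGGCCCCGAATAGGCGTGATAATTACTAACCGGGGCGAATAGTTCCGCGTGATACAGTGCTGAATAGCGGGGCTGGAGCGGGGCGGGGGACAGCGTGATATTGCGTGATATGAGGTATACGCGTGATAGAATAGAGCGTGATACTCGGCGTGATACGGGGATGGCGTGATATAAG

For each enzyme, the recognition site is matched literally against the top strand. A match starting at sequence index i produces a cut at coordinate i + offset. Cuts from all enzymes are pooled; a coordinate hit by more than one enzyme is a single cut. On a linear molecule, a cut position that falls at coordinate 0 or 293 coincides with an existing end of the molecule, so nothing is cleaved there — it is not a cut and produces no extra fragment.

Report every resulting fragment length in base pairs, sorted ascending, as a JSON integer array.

Site scan:
  LmaI GCGTGATA/2: at [13, 27, 74, 106, 131, 164, 210, 220, 238, 253, 265, 281] ⇒ [15, 29, 76, 108, 133, 166, 212, 222, 240, 255, 267, 283]
  WciX GAATAG/6: at [62, 89, 125, 154, 179, 246] ⇒ [68, 95, 131, 160, 185, 252]
  AzqIV CGGGG/4: at [7, 22, 57, 82, 116, 148, 185, 196, 201, 273] ⇒ [11, 26, 61, 86, 120, 152, 189, 200, 205, 277]

Pooled cuts: [11, 15, 26, 29, 61, 68, 76, 86, 95, 108, 120, 131, 133, 152, 160, 166, 185, 189, 200, 205, 212, 222, 240, 252, 255, 267, 277, 283]

Fragment lengths:
  [0,11): 11 bp
  [11,15): 4 bp
  [15,26): 11 bp
  [26,29): 3 bp
  [29,61): 32 bp
  [61,68): 7 bp
  [68,76): 8 bp
  [76,86): 10 bp
  [86,95): 9 bp
  [95,108): 13 bp
  [108,120): 12 bp
  [120,131): 11 bp
  [131,133): 2 bp
  [133,152): 19 bp
  [152,160): 8 bp
  [160,166): 6 bp
  [166,185): 19 bp
  [185,189): 4 bp
  [189,200): 11 bp
  [200,205): 5 bp
  [205,212): 7 bp
  [212,222): 10 bp
  [222,240): 18 bp
  [240,252): 12 bp
  [252,255): 3 bp
  [255,267): 12 bp
  [267,277): 10 bp
  [277,283): 6 bp
  [283,293): 10 bp

[2,3,3,4,4,5,6,6,7,7,8,8,9,10,10,10,10,11,11,11,11,12,12,12,13,18,19,19,32]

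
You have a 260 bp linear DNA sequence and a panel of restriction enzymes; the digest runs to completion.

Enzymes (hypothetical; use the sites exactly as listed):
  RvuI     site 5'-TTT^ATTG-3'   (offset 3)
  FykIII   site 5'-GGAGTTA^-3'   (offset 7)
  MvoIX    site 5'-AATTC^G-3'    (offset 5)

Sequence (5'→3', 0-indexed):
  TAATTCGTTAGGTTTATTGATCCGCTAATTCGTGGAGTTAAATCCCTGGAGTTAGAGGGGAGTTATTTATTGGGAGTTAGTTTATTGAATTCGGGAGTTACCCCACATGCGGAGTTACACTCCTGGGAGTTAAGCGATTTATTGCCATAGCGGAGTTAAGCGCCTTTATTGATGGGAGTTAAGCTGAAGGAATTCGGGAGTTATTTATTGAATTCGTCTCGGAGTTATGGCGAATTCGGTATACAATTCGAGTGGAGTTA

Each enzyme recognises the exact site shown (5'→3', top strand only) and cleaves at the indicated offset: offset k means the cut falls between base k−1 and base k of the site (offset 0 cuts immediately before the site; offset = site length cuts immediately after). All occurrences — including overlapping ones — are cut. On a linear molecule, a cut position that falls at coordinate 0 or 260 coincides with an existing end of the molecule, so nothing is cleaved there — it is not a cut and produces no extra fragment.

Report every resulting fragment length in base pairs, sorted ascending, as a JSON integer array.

Scan for sites:
  RvuI TTTATTG/3: at [12, 65, 80, 137, 164, 203] ⇒ [15, 68, 83, 140, 167, 206]
  FykIII GGAGTTA/7: at [33, 47, 58, 72, 93, 110, 125, 151, 174, 196, 220, 253] ⇒ [40, 54, 65, 79, 100, 117, 132, 158, 181, 203, 227] (position 260 is a terminus of the linear molecule — no cut)
  MvoIX AATTCG/5: at [1, 26, 87, 190, 210, 232, 244] ⇒ [6, 31, 92, 195, 215, 237, 249]

Pooled cuts: [6, 15, 31, 40, 54, 65, 68, 79, 83, 92, 100, 117, 132, 140, 158, 167, 181, 195, 203, 206, 215, 227, 237, 249]

Fragment lengths:
  [0,6): 6 bp
  [6,15): 9 bp
  [15,31): 16 bp
  [31,40): 9 bp
  [40,54): 14 bp
  [54,65): 11 bp
  [65,68): 3 bp
  [68,79): 11 bp
  [79,83): 4 bp
  [83,92): 9 bp
  [92,100): 8 bp
  [100,117): 17 bp
  [117,132): 15 bp
  [132,140): 8 bp
  [140,158): 18 bp
  [158,167): 9 bp
  [167,181): 14 bp
  [181,195): 14 bp
  [195,203): 8 bp
  [203,206): 3 bp
  [206,215): 9 bp
  [215,227): 12 bp
  [227,237): 10 bp
  [237,249): 12 bp
  [249,260): 11 bp

[3,3,4,6,8,8,8,9,9,9,9,9,10,11,11,11,12,12,14,14,14,15,16,17,18]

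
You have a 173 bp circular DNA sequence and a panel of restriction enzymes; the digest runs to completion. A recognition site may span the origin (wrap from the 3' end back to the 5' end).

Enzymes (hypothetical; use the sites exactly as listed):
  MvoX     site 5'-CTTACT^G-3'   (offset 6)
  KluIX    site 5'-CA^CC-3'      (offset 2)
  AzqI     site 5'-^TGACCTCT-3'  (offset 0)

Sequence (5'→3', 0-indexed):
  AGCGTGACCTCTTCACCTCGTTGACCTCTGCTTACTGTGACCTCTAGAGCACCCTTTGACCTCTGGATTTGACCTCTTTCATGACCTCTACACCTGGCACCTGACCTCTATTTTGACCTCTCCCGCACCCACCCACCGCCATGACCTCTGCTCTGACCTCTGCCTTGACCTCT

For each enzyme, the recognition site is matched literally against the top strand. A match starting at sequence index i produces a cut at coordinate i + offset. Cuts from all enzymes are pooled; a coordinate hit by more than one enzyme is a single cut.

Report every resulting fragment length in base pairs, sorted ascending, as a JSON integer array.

Per-enzyme occurrences:
  MvoX (CTTACTG, off=6): starts [30] → cuts [36]
  KluIX (CACC, off=2): starts [13, 49, 90, 97, 125, 129, 133] → cuts [15, 51, 92, 99, 127, 131, 135]
  AzqI (TGACCTCT, off=0): starts [4, 21, 37, 56, 69, 81, 101, 113, 141, 153, 165] → cuts [4, 21, 37, 56, 69, 81, 101, 113, 141, 153, 165]

Pooled cuts: [4, 15, 21, 36, 37, 51, 56, 69, 81, 92, 99, 101, 113, 127, 131, 135, 141, 153, 165]

Fragment lengths:
  4→15: 11 bp
  15→21: 6 bp
  21→36: 15 bp
  36→37: 1 bp
  37→51: 14 bp
  51→56: 5 bp
  56→69: 13 bp
  69→81: 12 bp
  81→92: 11 bp
  92→99: 7 bp
  99→101: 2 bp
  101→113: 12 bp
  113→127: 14 bp
  127→131: 4 bp
  131→135: 4 bp
  135→141: 6 bp
  141→153: 12 bp
  153→165: 12 bp
  165→4 (wrap): 173-165+4 = 12 bp

[1,2,4,4,5,6,6,7,11,11,12,12,12,12,12,13,14,14,15]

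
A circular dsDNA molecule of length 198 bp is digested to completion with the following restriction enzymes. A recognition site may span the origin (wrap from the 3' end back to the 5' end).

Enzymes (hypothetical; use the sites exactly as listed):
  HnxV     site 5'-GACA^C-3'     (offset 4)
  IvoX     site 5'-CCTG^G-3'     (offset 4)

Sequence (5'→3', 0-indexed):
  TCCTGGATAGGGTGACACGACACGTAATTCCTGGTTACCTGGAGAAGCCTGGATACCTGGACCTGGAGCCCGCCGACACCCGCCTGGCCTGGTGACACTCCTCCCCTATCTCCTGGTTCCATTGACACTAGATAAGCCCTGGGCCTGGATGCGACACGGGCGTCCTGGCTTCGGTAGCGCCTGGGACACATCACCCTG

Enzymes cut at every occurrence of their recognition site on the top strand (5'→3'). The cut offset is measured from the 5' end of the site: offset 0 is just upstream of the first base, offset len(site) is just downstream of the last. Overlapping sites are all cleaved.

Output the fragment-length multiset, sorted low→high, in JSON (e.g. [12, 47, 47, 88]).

Per-enzyme occurrences:
  HnxV GACAC/4: at [13, 18, 74, 93, 123, 152, 184] ⇒ [17, 22, 78, 97, 127, 156, 188]
  IvoX CCTGG/4: at [1, 29, 37, 47, 55, 61, 82, 87, 111, 137, 143, 163, 179] ⇒ [5, 33, 41, 51, 59, 65, 86, 91, 115, 141, 147, 167, 183]

All cut coordinates (distinct, sorted): [5, 17, 22, 33, 41, 51, 59, 65, 78, 86, 91, 97, 115, 127, 141, 147, 156, 167, 183, 188]

Fragments:
  5→17: 12 bp
  17→22: 5 bp
  22→33: 11 bp
  33→41: 8 bp
  41→51: 10 bp
  51→59: 8 bp
  59→65: 6 bp
  65→78: 13 bp
  78→86: 8 bp
  86→91: 5 bp
  91→97: 6 bp
  97→115: 18 bp
  115→127: 12 bp
  127→141: 14 bp
  141→147: 6 bp
  147→156: 9 bp
  156→167: 11 bp
  167→183: 16 bp
  183→188: 5 bp
  188→5 (wrap): 198-188+5 = 15 bp

[5,5,5,6,6,6,8,8,8,9,10,11,11,12,12,13,14,15,16,18]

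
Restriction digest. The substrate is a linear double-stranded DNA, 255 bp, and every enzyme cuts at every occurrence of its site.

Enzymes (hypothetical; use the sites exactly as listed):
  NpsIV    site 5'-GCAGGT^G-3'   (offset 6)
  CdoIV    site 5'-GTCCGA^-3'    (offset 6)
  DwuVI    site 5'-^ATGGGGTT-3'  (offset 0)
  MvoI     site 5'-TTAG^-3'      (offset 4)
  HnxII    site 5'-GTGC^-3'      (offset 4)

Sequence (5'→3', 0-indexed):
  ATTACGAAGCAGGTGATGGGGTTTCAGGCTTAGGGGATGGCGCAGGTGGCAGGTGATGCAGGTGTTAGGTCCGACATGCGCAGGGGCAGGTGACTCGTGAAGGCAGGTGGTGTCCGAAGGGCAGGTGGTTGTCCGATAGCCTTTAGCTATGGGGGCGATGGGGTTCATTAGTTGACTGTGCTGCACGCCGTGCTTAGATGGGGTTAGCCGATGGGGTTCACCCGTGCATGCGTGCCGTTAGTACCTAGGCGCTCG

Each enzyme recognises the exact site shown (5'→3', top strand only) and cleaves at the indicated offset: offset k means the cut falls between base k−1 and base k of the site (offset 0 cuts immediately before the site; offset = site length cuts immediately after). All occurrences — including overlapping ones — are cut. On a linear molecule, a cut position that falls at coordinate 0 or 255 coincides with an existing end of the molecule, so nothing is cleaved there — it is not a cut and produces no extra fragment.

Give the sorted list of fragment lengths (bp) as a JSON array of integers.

Per-enzyme occurrences:
  NpsIV GCAGGTG/6: at [8, 41, 48, 57, 85, 102, 120] ⇒ [14, 47, 54, 63, 91, 108, 126]
  CdoIV GTCCGA/6: at [68, 111, 130] ⇒ [74, 117, 136]
  DwuVI ATGGGGTT/0: at [15, 157, 197, 210] ⇒ [15, 157, 197, 210]
  MvoI TTAG/4: at [29, 64, 142, 167, 193, 203, 237] ⇒ [33, 68, 146, 171, 197, 207, 241]
  HnxII GTGC/4: at [177, 189, 223, 231] ⇒ [181, 193, 227, 235]

All cut coordinates (distinct, sorted): [14, 15, 33, 47, 54, 63, 68, 74, 91, 108, 117, 126, 136, 146, 157, 171, 181, 193, 197, 207, 210, 227, 235, 241]

Fragment lengths:
  [0,14): 14 bp
  [14,15): 1 bp
  [15,33): 18 bp
  [33,47): 14 bp
  [47,54): 7 bp
  [54,63): 9 bp
  [63,68): 5 bp
  [68,74): 6 bp
  [74,91): 17 bp
  [91,108): 17 bp
  [108,117): 9 bp
  [117,126): 9 bp
  [126,136): 10 bp
  [136,146): 10 bp
  [146,157): 11 bp
  [157,171): 14 bp
  [171,181): 10 bp
  [181,193): 12 bp
  [193,197): 4 bp
  [197,207): 10 bp
  [207,210): 3 bp
  [210,227): 17 bp
  [227,235): 8 bp
  [235,241): 6 bp
  [241,255): 14 bp

[1,3,4,5,6,6,7,8,9,9,9,10,10,10,10,11,12,14,14,14,14,17,17,17,18]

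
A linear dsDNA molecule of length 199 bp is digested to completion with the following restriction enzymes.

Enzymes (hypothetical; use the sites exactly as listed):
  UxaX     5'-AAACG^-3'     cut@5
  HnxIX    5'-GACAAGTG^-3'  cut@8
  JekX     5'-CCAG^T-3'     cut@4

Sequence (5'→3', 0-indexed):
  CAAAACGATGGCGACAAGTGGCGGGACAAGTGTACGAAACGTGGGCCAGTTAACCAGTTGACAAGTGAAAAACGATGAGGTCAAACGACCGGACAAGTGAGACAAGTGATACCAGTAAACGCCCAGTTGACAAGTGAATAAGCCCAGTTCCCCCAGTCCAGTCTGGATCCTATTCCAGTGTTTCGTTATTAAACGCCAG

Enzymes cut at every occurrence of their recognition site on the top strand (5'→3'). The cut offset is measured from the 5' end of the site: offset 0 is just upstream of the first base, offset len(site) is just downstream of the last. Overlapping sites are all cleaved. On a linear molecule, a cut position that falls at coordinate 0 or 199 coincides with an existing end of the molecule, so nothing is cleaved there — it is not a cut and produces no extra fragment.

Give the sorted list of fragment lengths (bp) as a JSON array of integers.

[4,5,5,6,7,7,7,8,8,9,9,9,10,10,11,12,12,13,13,17,17]

Site scan:
  UxaX (AAACG, off=5): starts [2, 36, 69, 82, 116, 190] → cuts [7, 41, 74, 87, 121, 195]
  HnxIX (GACAAGTG, off=8): starts [12, 24, 59, 91, 100, 128] → cuts [20, 32, 67, 99, 108, 136]
  JekX (CCAGT, off=4): starts [45, 53, 111, 122, 143, 152, 157, 174] → cuts [49, 57, 115, 126, 147, 156, 161, 178]

Pooled cuts: [7, 20, 32, 41, 49, 57, 67, 74, 87, 99, 108, 115, 121, 126, 136, 147, 156, 161, 178, 195]

Fragments:
  [0,7): 7 bp
  [7,20): 13 bp
  [20,32): 12 bp
  [32,41): 9 bp
  [41,49): 8 bp
  [49,57): 8 bp
  [57,67): 10 bp
  [67,74): 7 bp
  [74,87): 13 bp
  [87,99): 12 bp
  [99,108): 9 bp
  [108,115): 7 bp
  [115,121): 6 bp
  [121,126): 5 bp
  [126,136): 10 bp
  [136,147): 11 bp
  [147,156): 9 bp
  [156,161): 5 bp
  [161,178): 17 bp
  [178,195): 17 bp
  [195,199): 4 bp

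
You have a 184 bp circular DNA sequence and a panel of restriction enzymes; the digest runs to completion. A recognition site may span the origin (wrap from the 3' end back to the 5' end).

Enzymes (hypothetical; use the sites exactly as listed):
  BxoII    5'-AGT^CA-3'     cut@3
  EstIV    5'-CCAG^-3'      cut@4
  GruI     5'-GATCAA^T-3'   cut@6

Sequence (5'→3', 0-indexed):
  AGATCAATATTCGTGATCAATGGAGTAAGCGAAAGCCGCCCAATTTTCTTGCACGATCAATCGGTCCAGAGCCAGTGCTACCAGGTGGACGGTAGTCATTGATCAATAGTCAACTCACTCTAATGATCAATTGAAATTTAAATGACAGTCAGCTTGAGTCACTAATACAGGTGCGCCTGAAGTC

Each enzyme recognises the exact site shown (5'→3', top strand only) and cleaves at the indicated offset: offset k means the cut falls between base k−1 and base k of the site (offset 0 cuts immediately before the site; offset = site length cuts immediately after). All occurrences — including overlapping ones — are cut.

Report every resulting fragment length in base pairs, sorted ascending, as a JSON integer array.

[4,6,8,9,9,10,10,12,13,19,20,24,40]

Site scan:
  BxoII AGTCA/3: at [93, 107, 146, 156, 180] ⇒ [96, 110, 149, 159, 183]
  EstIV CCAG/4: at [65, 71, 80] ⇒ [69, 75, 84]
  GruI GATCAAT/6: at [1, 14, 54, 100, 124] ⇒ [7, 20, 60, 106, 130]

All cut coordinates (distinct, sorted): [7, 20, 60, 69, 75, 84, 96, 106, 110, 130, 149, 159, 183]

Fragments:
  7→20: 13 bp
  20→60: 40 bp
  60→69: 9 bp
  69→75: 6 bp
  75→84: 9 bp
  84→96: 12 bp
  96→106: 10 bp
  106→110: 4 bp
  110→130: 20 bp
  130→149: 19 bp
  149→159: 10 bp
  159→183: 24 bp
  183→7 (wrap): 184-183+7 = 8 bp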